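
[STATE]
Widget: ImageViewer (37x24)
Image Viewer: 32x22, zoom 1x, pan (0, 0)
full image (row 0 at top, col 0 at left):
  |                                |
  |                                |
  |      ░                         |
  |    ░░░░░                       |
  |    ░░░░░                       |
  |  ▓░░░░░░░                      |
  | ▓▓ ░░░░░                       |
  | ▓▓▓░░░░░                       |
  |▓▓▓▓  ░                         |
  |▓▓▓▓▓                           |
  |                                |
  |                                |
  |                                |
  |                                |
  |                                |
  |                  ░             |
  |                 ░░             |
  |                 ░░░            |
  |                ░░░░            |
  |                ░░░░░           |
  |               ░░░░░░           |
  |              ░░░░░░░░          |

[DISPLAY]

                                     
                                     
      ░                              
    ░░░░░                            
    ░░░░░                            
  ▓░░░░░░░                           
 ▓▓ ░░░░░                            
 ▓▓▓░░░░░                            
▓▓▓▓  ░                              
▓▓▓▓▓                                
                                     
                                     
                                     
                                     
                                     
                  ░                  
                 ░░                  
                 ░░░                 
                ░░░░                 
                ░░░░░                
               ░░░░░░                
              ░░░░░░░░               
                                     
                                     


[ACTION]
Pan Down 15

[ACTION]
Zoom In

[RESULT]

  ▓▓▓▓▓▓░░░░░░░░░░                   
▓▓▓▓▓▓▓▓    ░░                       
▓▓▓▓▓▓▓▓    ░░                       
▓▓▓▓▓▓▓▓▓▓                           
▓▓▓▓▓▓▓▓▓▓                           
                                     
                                     
                                     
                                     
                                     
                                     
                                     
                                     
                                     
                                     
                                    ░
                                    ░
                                  ░░░
                                  ░░░
                                  ░░░
                                  ░░░
                                ░░░░░
                                ░░░░░
                                ░░░░░


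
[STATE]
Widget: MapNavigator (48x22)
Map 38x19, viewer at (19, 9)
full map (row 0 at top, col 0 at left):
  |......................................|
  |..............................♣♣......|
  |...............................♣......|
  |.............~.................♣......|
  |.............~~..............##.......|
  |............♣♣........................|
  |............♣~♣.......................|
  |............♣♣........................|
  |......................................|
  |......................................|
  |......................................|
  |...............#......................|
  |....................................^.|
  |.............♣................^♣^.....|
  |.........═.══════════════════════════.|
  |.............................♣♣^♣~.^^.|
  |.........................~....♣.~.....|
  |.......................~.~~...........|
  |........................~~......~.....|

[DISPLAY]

                                                
                                                
     ......................................     
     ..............................♣♣......     
     ...............................♣......     
     .............~.................♣......     
     .............~~..............##.......     
     ............♣♣........................     
     ............♣~♣.......................     
     ............♣♣........................     
     ......................................     
     ...................@..................     
     ......................................     
     ...............#......................     
     ....................................^.     
     .............♣................^♣^.....     
     .........═.══════════════════════════.     
     .............................♣♣^♣~.^^.     
     .........................~....♣.~.....     
     .......................~.~~...........     
     ........................~~......~.....     
                                                


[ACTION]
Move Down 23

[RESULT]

     ............♣♣........................     
     ......................................     
     ......................................     
     ......................................     
     ...............#......................     
     ....................................^.     
     .............♣................^♣^.....     
     .........═.══════════════════════════.     
     .............................♣♣^♣~.^^.     
     .........................~....♣.~.....     
     .......................~.~~...........     
     ...................@....~~......~.....     
                                                
                                                
                                                
                                                
                                                
                                                
                                                
                                                
                                                
                                                


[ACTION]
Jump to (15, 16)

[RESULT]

         ............♣♣........................ 
         ............♣~♣....................... 
         ............♣♣........................ 
         ...................................... 
         ...................................... 
         ...................................... 
         ...............#...................... 
         ....................................^. 
         .............♣................^♣^..... 
         .........═.══════════════════════════. 
         .............................♣♣^♣~.^^. 
         ...............@.........~....♣.~..... 
         .......................~.~~........... 
         ........................~~......~..... 
                                                
                                                
                                                
                                                
                                                
                                                
                                                
                                                


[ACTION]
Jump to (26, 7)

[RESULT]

                                                
                                                
                                                
                                                
....................................            
............................♣♣......            
.............................♣......            
...........~.................♣......            
...........~~..............##.......            
..........♣♣........................            
..........♣~♣.......................            
..........♣♣............@...........            
....................................            
....................................            
....................................            
.............#......................            
..................................^.            
...........♣................^♣^.....            
.......═.══════════════════════════.            
...........................♣♣^♣~.^^.            
.......................~....♣.~.....            
.....................~.~~...........            


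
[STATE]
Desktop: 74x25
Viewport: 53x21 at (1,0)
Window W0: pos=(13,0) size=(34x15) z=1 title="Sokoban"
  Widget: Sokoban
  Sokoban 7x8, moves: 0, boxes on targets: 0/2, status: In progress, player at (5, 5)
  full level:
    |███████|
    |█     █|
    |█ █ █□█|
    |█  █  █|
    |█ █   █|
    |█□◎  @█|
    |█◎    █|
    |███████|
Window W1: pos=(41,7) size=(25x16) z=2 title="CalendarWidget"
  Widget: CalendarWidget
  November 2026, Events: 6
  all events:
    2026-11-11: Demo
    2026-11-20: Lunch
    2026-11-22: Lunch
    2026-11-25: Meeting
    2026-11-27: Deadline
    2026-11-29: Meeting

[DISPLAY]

            ┏━━━━━━━━━━━━━━━━━━━━━━━━━━━━━━━━┓       
            ┃ Sokoban                        ┃       
            ┠────────────────────────────────┨       
            ┃███████                         ┃       
            ┃█     █                         ┃       
            ┃█ █ █□█                         ┃       
            ┃█  █  █                         ┃       
            ┃█ █   █                    ┏━━━━━━━━━━━━
            ┃█□◎  @█                    ┃ CalendarWid
            ┃█◎    █                    ┠────────────
            ┃███████                    ┃     Novembe
            ┃Moves: 0  0/2              ┃Mo Tu We Th 
            ┃                           ┃            
            ┃                           ┃ 2  3  4  5 
            ┗━━━━━━━━━━━━━━━━━━━━━━━━━━━┃ 9 10 11* 12
                                        ┃16 17 18 19 
                                        ┃23 24 25* 26
                                        ┃30          
                                        ┃            
                                        ┃            
                                        ┃            


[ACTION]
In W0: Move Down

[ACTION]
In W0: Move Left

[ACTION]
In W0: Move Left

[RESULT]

            ┏━━━━━━━━━━━━━━━━━━━━━━━━━━━━━━━━┓       
            ┃ Sokoban                        ┃       
            ┠────────────────────────────────┨       
            ┃███████                         ┃       
            ┃█     █                         ┃       
            ┃█ █ █□█                         ┃       
            ┃█  █  █                         ┃       
            ┃█ █   █                    ┏━━━━━━━━━━━━
            ┃█□◎   █                    ┃ CalendarWid
            ┃█◎ @  █                    ┠────────────
            ┃███████                    ┃     Novembe
            ┃Moves: 3  0/2              ┃Mo Tu We Th 
            ┃                           ┃            
            ┃                           ┃ 2  3  4  5 
            ┗━━━━━━━━━━━━━━━━━━━━━━━━━━━┃ 9 10 11* 12
                                        ┃16 17 18 19 
                                        ┃23 24 25* 26
                                        ┃30          
                                        ┃            
                                        ┃            
                                        ┃            


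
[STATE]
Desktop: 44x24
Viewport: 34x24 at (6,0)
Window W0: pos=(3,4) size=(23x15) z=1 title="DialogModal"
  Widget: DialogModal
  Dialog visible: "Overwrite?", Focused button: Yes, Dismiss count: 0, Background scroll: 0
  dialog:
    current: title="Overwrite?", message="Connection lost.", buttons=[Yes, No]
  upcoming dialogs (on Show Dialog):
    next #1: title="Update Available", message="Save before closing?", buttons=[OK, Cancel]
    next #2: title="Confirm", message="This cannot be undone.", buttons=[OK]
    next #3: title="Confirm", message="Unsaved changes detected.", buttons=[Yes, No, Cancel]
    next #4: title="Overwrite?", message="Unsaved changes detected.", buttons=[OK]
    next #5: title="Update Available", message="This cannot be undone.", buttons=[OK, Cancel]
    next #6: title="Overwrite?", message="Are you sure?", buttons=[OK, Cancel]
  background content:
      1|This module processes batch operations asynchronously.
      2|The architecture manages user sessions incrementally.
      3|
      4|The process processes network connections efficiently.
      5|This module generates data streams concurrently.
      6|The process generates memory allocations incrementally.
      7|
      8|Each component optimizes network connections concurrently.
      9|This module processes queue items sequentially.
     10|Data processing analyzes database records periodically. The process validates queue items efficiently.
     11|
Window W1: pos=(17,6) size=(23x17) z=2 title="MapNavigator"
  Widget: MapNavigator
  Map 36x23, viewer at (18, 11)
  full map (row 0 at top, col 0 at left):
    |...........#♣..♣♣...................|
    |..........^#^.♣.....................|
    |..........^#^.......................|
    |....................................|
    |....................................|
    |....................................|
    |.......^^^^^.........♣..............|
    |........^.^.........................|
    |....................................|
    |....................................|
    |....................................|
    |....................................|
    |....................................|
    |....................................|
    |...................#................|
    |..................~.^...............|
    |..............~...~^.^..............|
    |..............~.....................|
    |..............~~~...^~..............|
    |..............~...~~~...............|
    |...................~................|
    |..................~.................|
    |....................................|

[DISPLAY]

                                  
                                  
                                  
                                  
━━━━━━━━━━━━━━━━━━━┓              
ialogModal         ┃              
───────────┏━━━━━━━━━━━━━━━━━━━━━┓
is module p┃ MapNavigator        ┃
e architect┠─────────────────────┨
           ┃.....................┃
┌──────────┃^^^^.........♣.......┃
│   Overwri┃^.^..................┃
│Connection┃.....................┃
│   [Yes]  ┃.....................┃
└──────────┃.....................┃
is module p┃..........@..........┃
ta processi┃.....................┃
           ┃.....................┃
━━━━━━━━━━━┃...........#.........┃
           ┃..........~.^........┃
           ┃......~...~^.^.......┃
           ┃......~..............┃
           ┗━━━━━━━━━━━━━━━━━━━━━┛
                                  


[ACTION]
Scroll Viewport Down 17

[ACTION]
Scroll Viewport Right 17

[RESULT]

                                  
                                  
                                  
                                  
━━━━━━━━━━━━━━━┓                  
gModal         ┃                  
───────┏━━━━━━━━━━━━━━━━━━━━━┓    
odule p┃ MapNavigator        ┃    
chitect┠─────────────────────┨    
       ┃.....................┃    
───────┃^^^^.........♣.......┃    
Overwri┃^.^..................┃    
nection┃.....................┃    
[Yes]  ┃.....................┃    
───────┃.....................┃    
odule p┃..........@..........┃    
rocessi┃.....................┃    
       ┃.....................┃    
━━━━━━━┃...........#.........┃    
       ┃..........~.^........┃    
       ┃......~...~^.^.......┃    
       ┃......~..............┃    
       ┗━━━━━━━━━━━━━━━━━━━━━┛    
                                  


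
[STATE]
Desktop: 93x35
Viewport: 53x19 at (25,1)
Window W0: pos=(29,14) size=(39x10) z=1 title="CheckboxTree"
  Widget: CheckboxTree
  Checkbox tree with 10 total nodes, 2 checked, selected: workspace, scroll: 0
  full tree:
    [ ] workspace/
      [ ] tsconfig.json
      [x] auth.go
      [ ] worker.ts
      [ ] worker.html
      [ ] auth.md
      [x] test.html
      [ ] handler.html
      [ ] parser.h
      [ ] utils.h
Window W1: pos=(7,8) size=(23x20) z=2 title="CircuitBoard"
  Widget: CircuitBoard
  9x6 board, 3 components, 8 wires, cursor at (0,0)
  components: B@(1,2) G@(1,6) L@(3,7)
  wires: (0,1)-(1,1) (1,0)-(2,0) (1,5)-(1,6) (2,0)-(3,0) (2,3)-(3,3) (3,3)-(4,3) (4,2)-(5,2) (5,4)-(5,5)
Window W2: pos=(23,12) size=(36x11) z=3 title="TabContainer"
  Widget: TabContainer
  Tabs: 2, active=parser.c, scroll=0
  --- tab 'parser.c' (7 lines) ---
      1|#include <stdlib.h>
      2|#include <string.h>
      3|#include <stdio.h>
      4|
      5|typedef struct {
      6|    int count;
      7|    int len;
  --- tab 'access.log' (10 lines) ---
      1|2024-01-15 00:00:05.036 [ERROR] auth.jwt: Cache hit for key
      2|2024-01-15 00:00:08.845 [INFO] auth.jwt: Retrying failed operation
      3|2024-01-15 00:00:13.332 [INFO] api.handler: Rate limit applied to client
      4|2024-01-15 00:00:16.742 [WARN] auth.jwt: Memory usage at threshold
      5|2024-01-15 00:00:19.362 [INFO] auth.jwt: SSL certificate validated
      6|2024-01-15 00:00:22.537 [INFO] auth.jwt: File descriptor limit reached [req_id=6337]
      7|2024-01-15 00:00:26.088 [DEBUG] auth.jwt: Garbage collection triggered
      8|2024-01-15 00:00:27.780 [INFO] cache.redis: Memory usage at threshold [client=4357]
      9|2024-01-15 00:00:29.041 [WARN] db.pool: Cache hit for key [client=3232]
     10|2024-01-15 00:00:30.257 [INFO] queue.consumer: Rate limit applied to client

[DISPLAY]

                                                     
                                                     
                                                     
                                                     
                                                     
                                                     
                                                     
━━━━┓                                                
    ┃                                                
────┨                                                
7 8 ┃                                                
━━━━━━━━━━━━━━━━━━━━━━━━━━━━━━━━━┓                   
TabContainer                     ┃                   
─────────────────────────────────┨━━━━━━━━┓          
parser.c]│ access.log            ┃        ┃          
─────────────────────────────────┃────────┨          
include <stdlib.h>               ┃        ┃          
include <string.h>               ┃        ┃          
include <stdio.h>                ┃        ┃          


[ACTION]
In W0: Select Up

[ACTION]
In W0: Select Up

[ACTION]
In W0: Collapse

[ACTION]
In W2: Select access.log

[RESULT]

                                                     
                                                     
                                                     
                                                     
                                                     
                                                     
                                                     
━━━━┓                                                
    ┃                                                
────┨                                                
7 8 ┃                                                
━━━━━━━━━━━━━━━━━━━━━━━━━━━━━━━━━┓                   
TabContainer                     ┃                   
─────────────────────────────────┨━━━━━━━━┓          
parser.c │[access.log]           ┃        ┃          
─────────────────────────────────┃────────┨          
024-01-15 00:00:05.036 [ERROR] au┃        ┃          
024-01-15 00:00:08.845 [INFO] aut┃        ┃          
024-01-15 00:00:13.332 [INFO] api┃        ┃          


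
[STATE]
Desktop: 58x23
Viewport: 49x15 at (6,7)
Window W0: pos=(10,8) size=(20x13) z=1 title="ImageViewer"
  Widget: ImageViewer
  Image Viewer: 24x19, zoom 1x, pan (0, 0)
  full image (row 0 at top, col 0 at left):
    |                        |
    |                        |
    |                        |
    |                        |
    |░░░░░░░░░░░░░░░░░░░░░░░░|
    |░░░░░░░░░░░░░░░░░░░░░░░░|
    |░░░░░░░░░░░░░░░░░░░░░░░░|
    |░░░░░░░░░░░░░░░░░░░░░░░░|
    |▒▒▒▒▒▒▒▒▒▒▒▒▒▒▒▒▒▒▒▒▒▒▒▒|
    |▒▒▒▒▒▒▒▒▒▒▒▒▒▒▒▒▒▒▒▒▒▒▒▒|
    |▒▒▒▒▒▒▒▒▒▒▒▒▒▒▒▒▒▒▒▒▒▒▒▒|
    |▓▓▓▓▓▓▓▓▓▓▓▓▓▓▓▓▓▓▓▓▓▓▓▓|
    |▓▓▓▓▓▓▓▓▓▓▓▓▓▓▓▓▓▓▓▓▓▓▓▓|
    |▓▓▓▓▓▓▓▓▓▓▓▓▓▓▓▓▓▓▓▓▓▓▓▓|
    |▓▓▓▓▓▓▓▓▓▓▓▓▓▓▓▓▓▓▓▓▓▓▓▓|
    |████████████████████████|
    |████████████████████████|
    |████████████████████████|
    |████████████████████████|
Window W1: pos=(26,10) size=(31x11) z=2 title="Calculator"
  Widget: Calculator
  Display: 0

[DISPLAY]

                                                 
    ┏━━━━━━━━━━━━━━━━━━┓                         
    ┃ ImageViewer      ┃                         
    ┠───────────────┏━━━━━━━━━━━━━━━━━━━━━━━━━━━━
    ┃               ┃ Calculator                 
    ┃               ┠────────────────────────────
    ┃               ┃                            
    ┃               ┃┌───┬───┬───┬───┐           
    ┃░░░░░░░░░░░░░░░┃│ 7 │ 8 │ 9 │ ÷ │           
    ┃░░░░░░░░░░░░░░░┃├───┼───┼───┼───┤           
    ┃░░░░░░░░░░░░░░░┃│ 4 │ 5 │ 6 │ × │           
    ┃░░░░░░░░░░░░░░░┃├───┼───┼───┼───┤           
    ┃▒▒▒▒▒▒▒▒▒▒▒▒▒▒▒┃│ 1 │ 2 │ 3 │ - │           
    ┗━━━━━━━━━━━━━━━┗━━━━━━━━━━━━━━━━━━━━━━━━━━━━
                                                 


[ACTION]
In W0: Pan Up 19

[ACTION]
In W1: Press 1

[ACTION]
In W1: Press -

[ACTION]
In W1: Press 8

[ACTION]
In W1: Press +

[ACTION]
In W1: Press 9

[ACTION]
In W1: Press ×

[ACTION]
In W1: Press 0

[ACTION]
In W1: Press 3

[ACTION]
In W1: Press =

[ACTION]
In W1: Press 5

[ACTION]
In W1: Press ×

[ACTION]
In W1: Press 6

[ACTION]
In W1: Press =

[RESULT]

                                                 
    ┏━━━━━━━━━━━━━━━━━━┓                         
    ┃ ImageViewer      ┃                         
    ┠───────────────┏━━━━━━━━━━━━━━━━━━━━━━━━━━━━
    ┃               ┃ Calculator                 
    ┃               ┠────────────────────────────
    ┃               ┃                           3
    ┃               ┃┌───┬───┬───┬───┐           
    ┃░░░░░░░░░░░░░░░┃│ 7 │ 8 │ 9 │ ÷ │           
    ┃░░░░░░░░░░░░░░░┃├───┼───┼───┼───┤           
    ┃░░░░░░░░░░░░░░░┃│ 4 │ 5 │ 6 │ × │           
    ┃░░░░░░░░░░░░░░░┃├───┼───┼───┼───┤           
    ┃▒▒▒▒▒▒▒▒▒▒▒▒▒▒▒┃│ 1 │ 2 │ 3 │ - │           
    ┗━━━━━━━━━━━━━━━┗━━━━━━━━━━━━━━━━━━━━━━━━━━━━
                                                 


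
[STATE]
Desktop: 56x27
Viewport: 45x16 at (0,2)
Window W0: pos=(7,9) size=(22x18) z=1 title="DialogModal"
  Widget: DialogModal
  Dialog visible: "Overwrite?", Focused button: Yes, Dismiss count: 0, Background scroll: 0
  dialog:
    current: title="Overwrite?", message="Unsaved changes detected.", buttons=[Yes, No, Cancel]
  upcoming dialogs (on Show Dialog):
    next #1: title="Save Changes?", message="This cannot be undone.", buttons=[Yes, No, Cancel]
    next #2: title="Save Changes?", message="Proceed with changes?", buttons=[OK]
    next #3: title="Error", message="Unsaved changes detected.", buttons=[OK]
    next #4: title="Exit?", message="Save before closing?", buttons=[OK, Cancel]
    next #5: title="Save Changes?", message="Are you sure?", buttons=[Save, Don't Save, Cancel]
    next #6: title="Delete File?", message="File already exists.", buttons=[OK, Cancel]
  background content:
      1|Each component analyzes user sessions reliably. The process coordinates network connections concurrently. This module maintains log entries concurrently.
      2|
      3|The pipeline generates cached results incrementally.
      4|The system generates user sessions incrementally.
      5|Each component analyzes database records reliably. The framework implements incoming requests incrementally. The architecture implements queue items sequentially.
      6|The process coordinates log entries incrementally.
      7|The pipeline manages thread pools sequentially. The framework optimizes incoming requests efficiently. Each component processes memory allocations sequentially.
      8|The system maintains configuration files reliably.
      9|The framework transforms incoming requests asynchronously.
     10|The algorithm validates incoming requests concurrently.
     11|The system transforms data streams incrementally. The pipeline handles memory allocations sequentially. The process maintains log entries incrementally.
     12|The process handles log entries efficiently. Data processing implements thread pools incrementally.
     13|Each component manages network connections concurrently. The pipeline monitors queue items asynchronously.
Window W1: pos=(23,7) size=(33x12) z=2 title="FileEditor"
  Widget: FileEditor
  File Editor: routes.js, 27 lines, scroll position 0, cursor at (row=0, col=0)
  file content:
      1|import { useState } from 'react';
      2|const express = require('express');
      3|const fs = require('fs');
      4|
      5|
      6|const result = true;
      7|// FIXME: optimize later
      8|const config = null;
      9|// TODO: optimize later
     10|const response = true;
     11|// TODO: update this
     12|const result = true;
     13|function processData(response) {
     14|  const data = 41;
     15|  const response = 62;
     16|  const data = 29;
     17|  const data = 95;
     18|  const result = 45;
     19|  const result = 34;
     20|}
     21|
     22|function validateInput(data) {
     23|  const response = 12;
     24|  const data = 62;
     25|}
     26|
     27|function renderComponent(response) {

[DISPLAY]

                                             
                                             
                                             
                                             
                                             
                       ┏━━━━━━━━━━━━━━━━━━━━━
                       ┃ FileEditor          
       ┏━━━━━━━━━━━━━━━┠─────────────────────
       ┃ DialogModal   ┃█mport { useState } f
       ┠───────────────┃const express = requi
       ┃Each component ┃const fs = require('f
       ┃               ┃                     
       ┃The pipeline ge┃                     
       ┃The system gene┃const result = true; 
       ┃Ea┌────────────┃// FIXME: optimize la
       ┃Th│  Overwrite?┃const config = null; 


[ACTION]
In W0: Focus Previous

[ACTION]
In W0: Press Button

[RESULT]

                                             
                                             
                                             
                                             
                                             
                       ┏━━━━━━━━━━━━━━━━━━━━━
                       ┃ FileEditor          
       ┏━━━━━━━━━━━━━━━┠─────────────────────
       ┃ DialogModal   ┃█mport { useState } f
       ┠───────────────┃const express = requi
       ┃Each component ┃const fs = require('f
       ┃               ┃                     
       ┃The pipeline ge┃                     
       ┃The system gene┃const result = true; 
       ┃Each component ┃// FIXME: optimize la
       ┃The process coo┃const config = null; 


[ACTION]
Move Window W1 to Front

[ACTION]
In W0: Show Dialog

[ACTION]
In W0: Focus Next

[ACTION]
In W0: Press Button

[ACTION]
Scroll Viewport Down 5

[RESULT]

                       ┏━━━━━━━━━━━━━━━━━━━━━
                       ┃ FileEditor          
       ┏━━━━━━━━━━━━━━━┠─────────────────────
       ┃ DialogModal   ┃█mport { useState } f
       ┠───────────────┃const express = requi
       ┃Each component ┃const fs = require('f
       ┃               ┃                     
       ┃The pipeline ge┃                     
       ┃The system gene┃const result = true; 
       ┃Each component ┃// FIXME: optimize la
       ┃The process coo┃const config = null; 
       ┃The pipeline ma┗━━━━━━━━━━━━━━━━━━━━━
       ┃The system maintains┃                
       ┃The framework transf┃                
       ┃The algorithm valida┃                
       ┃The system transform┃                


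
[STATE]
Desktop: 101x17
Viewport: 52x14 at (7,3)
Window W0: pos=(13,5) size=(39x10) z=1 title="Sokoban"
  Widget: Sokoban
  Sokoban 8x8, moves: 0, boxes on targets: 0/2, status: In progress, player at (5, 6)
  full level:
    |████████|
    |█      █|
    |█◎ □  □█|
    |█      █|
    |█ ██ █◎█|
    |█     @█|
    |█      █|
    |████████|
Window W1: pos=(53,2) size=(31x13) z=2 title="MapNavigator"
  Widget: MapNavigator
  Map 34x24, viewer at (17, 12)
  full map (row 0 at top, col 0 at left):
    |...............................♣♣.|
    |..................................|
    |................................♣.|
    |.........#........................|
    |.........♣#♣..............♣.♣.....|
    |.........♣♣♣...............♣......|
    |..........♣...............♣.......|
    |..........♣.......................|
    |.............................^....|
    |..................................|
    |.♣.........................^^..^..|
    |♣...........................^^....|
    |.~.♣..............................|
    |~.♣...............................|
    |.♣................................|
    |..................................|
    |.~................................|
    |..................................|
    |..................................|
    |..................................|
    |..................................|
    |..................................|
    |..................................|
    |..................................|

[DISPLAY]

                                              ┃ MapN
                                              ┠─────
      ┏━━━━━━━━━━━━━━━━━━━━━━━━━━━━━━━━━━━━━┓ ┃.....
      ┃ Sokoban                             ┃ ┃.....
      ┠─────────────────────────────────────┨ ┃.....
      ┃████████                             ┃ ┃.....
      ┃█      █                             ┃ ┃♣....
      ┃█◎ □  □█                             ┃ ┃.....
      ┃█      █                             ┃ ┃.....
      ┃█ ██ █◎█                             ┃ ┃.....
      ┃█     @█                             ┃ ┃.....
      ┗━━━━━━━━━━━━━━━━━━━━━━━━━━━━━━━━━━━━━┛ ┗━━━━━
                                                    
                                                    


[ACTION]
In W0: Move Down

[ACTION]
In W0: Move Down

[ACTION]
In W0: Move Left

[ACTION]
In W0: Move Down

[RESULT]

                                              ┃ MapN
                                              ┠─────
      ┏━━━━━━━━━━━━━━━━━━━━━━━━━━━━━━━━━━━━━┓ ┃.....
      ┃ Sokoban                             ┃ ┃.....
      ┠─────────────────────────────────────┨ ┃.....
      ┃████████                             ┃ ┃.....
      ┃█      █                             ┃ ┃♣....
      ┃█◎ □  □█                             ┃ ┃.....
      ┃█      █                             ┃ ┃.....
      ┃█ ██ █◎█                             ┃ ┃.....
      ┃█      █                             ┃ ┃.....
      ┗━━━━━━━━━━━━━━━━━━━━━━━━━━━━━━━━━━━━━┛ ┗━━━━━
                                                    
                                                    


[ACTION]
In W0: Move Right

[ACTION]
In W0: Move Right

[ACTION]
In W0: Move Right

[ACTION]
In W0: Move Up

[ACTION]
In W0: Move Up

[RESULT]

                                              ┃ MapN
                                              ┠─────
      ┏━━━━━━━━━━━━━━━━━━━━━━━━━━━━━━━━━━━━━┓ ┃.....
      ┃ Sokoban                             ┃ ┃.....
      ┠─────────────────────────────────────┨ ┃.....
      ┃████████                             ┃ ┃.....
      ┃█      █                             ┃ ┃♣....
      ┃█◎ □  □█                             ┃ ┃.....
      ┃█      █                             ┃ ┃.....
      ┃█ ██ █+█                             ┃ ┃.....
      ┃█      █                             ┃ ┃.....
      ┗━━━━━━━━━━━━━━━━━━━━━━━━━━━━━━━━━━━━━┛ ┗━━━━━
                                                    
                                                    


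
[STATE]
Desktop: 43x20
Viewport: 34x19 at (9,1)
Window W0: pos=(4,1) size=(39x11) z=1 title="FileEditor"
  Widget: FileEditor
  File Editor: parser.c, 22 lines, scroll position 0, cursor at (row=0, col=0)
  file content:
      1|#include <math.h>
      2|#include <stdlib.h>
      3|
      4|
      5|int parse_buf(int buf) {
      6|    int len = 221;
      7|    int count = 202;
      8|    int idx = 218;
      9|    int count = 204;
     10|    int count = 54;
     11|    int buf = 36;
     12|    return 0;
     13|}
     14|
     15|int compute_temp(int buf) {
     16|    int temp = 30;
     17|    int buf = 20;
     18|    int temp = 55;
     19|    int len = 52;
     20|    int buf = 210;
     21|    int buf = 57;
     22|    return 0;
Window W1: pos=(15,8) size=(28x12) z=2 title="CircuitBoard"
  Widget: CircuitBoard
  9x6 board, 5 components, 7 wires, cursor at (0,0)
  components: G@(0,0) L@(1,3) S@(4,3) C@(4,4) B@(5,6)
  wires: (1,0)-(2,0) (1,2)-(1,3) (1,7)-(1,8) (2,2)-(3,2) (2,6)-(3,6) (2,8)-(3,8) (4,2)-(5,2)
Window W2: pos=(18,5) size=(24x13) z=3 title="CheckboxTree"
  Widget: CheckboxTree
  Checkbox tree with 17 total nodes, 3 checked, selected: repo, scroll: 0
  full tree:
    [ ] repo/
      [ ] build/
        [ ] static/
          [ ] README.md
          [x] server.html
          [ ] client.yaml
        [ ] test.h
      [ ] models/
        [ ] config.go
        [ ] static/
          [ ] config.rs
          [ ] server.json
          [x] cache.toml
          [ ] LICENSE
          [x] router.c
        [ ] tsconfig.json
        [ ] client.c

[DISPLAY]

━━━━━━━━━━━━━━━━━━━━━━━━━━━━━━━━━┓
eEditor                          ┃
─────────────────────────────────┨
lude <math.h>                   ▲┃
lude <std┏━━━━━━━━━━━━━━━━━━━━━━┓┃
         ┃ CheckboxTree         ┃┃
         ┠──────────────────────┨┃
parse_┏━━┃>[-] repo/            ┃┓
int le┃ C┃   [-] build/         ┃┃
int co┠──┃     [-] static/      ┃┨
━━━━━━┃  ┃       [ ] README.md  ┃┃
      ┃0 ┃       [x] server.html┃┃
      ┃  ┃       [ ] client.yaml┃┃
      ┃1 ┃     [ ] test.h       ┃┃
      ┃  ┃   [-] models/        ┃┃
      ┃2 ┃     [ ] config.go    ┃┃
      ┃  ┗━━━━━━━━━━━━━━━━━━━━━━┛┃
      ┃3           ·             ┃
      ┗━━━━━━━━━━━━━━━━━━━━━━━━━━┛


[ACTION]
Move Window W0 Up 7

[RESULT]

eEditor                          ┃
─────────────────────────────────┨
lude <math.h>                   ▲┃
lude <stdlib.h>                 █┃
         ┏━━━━━━━━━━━━━━━━━━━━━━┓┃
         ┃ CheckboxTree         ┃┃
parse_buf┠──────────────────────┨┃
int le┏━━┃>[-] repo/            ┃┓
int co┃ C┃   [-] build/         ┃┃
━━━━━━┠──┃     [-] static/      ┃┨
      ┃  ┃       [ ] README.md  ┃┃
      ┃0 ┃       [x] server.html┃┃
      ┃  ┃       [ ] client.yaml┃┃
      ┃1 ┃     [ ] test.h       ┃┃
      ┃  ┃   [-] models/        ┃┃
      ┃2 ┃     [ ] config.go    ┃┃
      ┃  ┗━━━━━━━━━━━━━━━━━━━━━━┛┃
      ┃3           ·             ┃
      ┗━━━━━━━━━━━━━━━━━━━━━━━━━━┛


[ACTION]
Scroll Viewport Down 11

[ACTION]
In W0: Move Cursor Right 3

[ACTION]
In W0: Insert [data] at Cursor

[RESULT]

eEditor                          ┃
─────────────────────────────────┨
ata█lude <math.h>               ▲┃
lude <stdlib.h>                 █┃
         ┏━━━━━━━━━━━━━━━━━━━━━━┓┃
         ┃ CheckboxTree         ┃┃
parse_buf┠──────────────────────┨┃
int le┏━━┃>[-] repo/            ┃┓
int co┃ C┃   [-] build/         ┃┃
━━━━━━┠──┃     [-] static/      ┃┨
      ┃  ┃       [ ] README.md  ┃┃
      ┃0 ┃       [x] server.html┃┃
      ┃  ┃       [ ] client.yaml┃┃
      ┃1 ┃     [ ] test.h       ┃┃
      ┃  ┃   [-] models/        ┃┃
      ┃2 ┃     [ ] config.go    ┃┃
      ┃  ┗━━━━━━━━━━━━━━━━━━━━━━┛┃
      ┃3           ·             ┃
      ┗━━━━━━━━━━━━━━━━━━━━━━━━━━┛
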